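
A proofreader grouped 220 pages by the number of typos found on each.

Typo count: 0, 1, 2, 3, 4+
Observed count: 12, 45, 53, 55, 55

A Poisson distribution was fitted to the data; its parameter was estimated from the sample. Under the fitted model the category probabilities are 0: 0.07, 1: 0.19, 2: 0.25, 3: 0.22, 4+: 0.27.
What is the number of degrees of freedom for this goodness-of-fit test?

There are k = 5 categories and 1 parameter estimated from the data, so df = 5 − 1 − 1 = 3.

3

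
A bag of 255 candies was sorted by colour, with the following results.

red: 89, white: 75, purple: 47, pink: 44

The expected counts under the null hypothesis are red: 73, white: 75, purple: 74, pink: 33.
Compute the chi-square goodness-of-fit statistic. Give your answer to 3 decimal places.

red: (89 − 73)²/73 = 256/73 = 3.5068
white: (75 − 75)²/75 = 0/75 = 0.0000
purple: (47 − 74)²/74 = 729/74 = 9.8514
pink: (44 − 33)²/33 = 121/33 = 3.6667
Sum = 17.025

17.025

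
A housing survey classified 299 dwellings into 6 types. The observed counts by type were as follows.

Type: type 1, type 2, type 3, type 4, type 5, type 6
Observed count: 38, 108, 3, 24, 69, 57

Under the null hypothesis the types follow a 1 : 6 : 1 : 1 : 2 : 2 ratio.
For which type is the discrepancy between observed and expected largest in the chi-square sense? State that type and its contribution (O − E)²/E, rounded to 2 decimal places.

Ratio total = 13. Expected counts: 299×1/13 = 23, 299×6/13 = 138, 299×1/13 = 23, 299×1/13 = 23, 299×2/13 = 46, 299×2/13 = 46.
cat         O        E   (O−E)²/E
type 1     38       23      9.783
type 2    108      138      6.522
type 3      3       23     17.391
type 4     24       23      0.043
type 5     69       46     11.500
type 6     57       46      2.630
The largest term is for type 3: 17.39.

type 3, 17.39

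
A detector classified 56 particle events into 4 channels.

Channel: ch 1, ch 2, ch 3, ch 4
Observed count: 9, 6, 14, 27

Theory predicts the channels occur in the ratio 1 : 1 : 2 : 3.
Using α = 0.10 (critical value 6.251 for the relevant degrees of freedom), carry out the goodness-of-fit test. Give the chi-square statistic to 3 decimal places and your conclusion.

1.250; do not reject

Ratio total = 7. Expected counts: 56×1/7 = 8, 56×1/7 = 8, 56×2/7 = 16, 56×3/7 = 24.
χ² = (9−8)²/8 + (6−8)²/8 + (14−16)²/16 + (27−24)²/24
   = 0.1250 + 0.5000 + 0.2500 + 0.3750
Sum = 1.250
df = 3. Since 1.250 < 6.251, we do not reject H₀.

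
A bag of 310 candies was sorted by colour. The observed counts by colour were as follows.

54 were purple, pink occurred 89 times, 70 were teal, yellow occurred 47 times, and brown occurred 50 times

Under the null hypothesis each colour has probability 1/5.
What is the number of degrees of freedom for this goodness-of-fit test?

There are k = 5 categories and no parameters were estimated from the data, so df = 5 − 1 = 4.

4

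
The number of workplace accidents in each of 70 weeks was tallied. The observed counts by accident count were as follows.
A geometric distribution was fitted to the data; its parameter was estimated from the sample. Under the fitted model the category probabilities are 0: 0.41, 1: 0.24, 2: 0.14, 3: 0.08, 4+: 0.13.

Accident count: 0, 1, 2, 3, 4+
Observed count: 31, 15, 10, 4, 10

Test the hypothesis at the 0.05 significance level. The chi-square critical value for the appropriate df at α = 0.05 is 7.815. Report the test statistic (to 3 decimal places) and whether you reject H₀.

Expected counts E_i = n·p_i: 70×0.41 = 28.7, 70×0.24 = 16.8, 70×0.14 = 9.8, 70×0.08 = 5.6, 70×0.13 = 9.1.
cat         O        E   (O−E)²/E
0          31     28.7     0.1843
1          15     16.8     0.1929
2          10      9.8     0.0041
3           4      5.6     0.4571
4+         10      9.1     0.0890
Sum = 0.927
df = 3. Since 0.927 < 7.815, we do not reject H₀.

0.927; do not reject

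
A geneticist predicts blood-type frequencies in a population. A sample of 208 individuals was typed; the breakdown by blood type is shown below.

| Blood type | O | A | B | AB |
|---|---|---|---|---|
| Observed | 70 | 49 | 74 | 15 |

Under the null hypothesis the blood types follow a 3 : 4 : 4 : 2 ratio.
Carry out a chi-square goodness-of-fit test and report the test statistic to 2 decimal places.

24.19

Ratio total = 13. Expected counts: 208×3/13 = 48, 208×4/13 = 64, 208×4/13 = 64, 208×2/13 = 32.
cat         O        E   (O−E)²/E
O          70       48     10.083
A          49       64      3.516
B          74       64      1.563
AB         15       32      9.031
Sum = 24.19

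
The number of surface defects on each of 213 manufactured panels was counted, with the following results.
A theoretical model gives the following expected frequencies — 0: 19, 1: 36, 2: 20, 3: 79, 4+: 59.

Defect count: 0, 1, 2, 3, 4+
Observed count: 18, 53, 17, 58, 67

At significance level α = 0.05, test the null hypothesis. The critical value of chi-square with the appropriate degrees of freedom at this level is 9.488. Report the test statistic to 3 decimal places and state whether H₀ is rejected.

15.197; reject

χ² = (18−19)²/19 + (53−36)²/36 + (17−20)²/20 + (58−79)²/79 + (67−59)²/59
   = 0.0526 + 8.0278 + 0.4500 + 5.5823 + 1.0847
Sum = 15.197
df = 4. Since 15.197 > 9.488, we reject H₀.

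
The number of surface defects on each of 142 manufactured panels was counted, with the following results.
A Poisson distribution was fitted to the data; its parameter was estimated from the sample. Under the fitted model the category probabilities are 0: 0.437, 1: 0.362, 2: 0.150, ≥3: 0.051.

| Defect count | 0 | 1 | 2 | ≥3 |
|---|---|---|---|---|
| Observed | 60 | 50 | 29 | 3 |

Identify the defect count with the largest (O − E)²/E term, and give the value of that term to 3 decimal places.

2, 2.784

Expected counts E_i = n·p_i: 142×0.437 = 62.054, 142×0.362 = 51.404, 142×0.150 = 21.3, 142×0.051 = 7.242.
cat         O        E   (O−E)²/E
0          60   62.054     0.0680
1          50   51.404     0.0383
2          29     21.3     2.7836
≥3          3    7.242     2.4848
The largest term is for 2: 2.784.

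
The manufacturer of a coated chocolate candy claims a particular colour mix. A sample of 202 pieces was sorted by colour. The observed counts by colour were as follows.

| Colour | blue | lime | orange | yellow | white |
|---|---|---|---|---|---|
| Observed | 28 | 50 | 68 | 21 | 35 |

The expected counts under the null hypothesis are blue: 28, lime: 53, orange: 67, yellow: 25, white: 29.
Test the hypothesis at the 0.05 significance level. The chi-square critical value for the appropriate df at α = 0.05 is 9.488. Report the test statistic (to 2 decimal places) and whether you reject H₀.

χ² = (28−28)²/28 + (50−53)²/53 + (68−67)²/67 + (21−25)²/25 + (35−29)²/29
   = 0.000 + 0.170 + 0.015 + 0.640 + 1.241
Sum = 2.07
df = 4. Since 2.07 < 9.488, we do not reject H₀.

2.07; do not reject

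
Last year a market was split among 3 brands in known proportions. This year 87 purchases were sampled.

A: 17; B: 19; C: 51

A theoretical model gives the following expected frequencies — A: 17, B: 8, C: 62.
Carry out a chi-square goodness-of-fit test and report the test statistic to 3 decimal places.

17.077

χ² = (17−17)²/17 + (19−8)²/8 + (51−62)²/62
   = 0.0000 + 15.1250 + 1.9516
Sum = 17.077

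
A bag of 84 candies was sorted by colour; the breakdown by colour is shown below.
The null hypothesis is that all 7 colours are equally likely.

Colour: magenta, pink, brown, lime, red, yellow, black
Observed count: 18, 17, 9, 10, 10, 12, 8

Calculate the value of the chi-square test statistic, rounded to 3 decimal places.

Under H₀ each category has probability 1/7, so each expected count is 84/7 = 12.
χ² = (18−12)²/12 + (17−12)²/12 + (9−12)²/12 + (10−12)²/12 + (10−12)²/12 + (12−12)²/12 + (8−12)²/12
   = 3.0000 + 2.0833 + 0.7500 + 0.3333 + 0.3333 + 0.0000 + 1.3333
Sum = 7.833

7.833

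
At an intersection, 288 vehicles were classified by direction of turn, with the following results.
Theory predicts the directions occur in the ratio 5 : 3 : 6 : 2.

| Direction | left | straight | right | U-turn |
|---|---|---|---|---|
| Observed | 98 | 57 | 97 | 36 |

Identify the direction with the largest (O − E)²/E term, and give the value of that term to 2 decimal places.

Ratio total = 16. Expected counts: 288×5/16 = 90, 288×3/16 = 54, 288×6/16 = 108, 288×2/16 = 36.
χ² = (98−90)²/90 + (57−54)²/54 + (97−108)²/108 + (36−36)²/36
   = 0.711 + 0.167 + 1.120 + 0.000
The largest term is for right: 1.12.

right, 1.12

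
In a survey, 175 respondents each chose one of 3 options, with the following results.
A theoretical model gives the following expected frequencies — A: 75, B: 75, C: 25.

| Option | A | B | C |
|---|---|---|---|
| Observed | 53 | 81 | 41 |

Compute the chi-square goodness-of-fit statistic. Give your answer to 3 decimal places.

17.173

A: (53 − 75)²/75 = 484/75 = 6.4533
B: (81 − 75)²/75 = 36/75 = 0.4800
C: (41 − 25)²/25 = 256/25 = 10.2400
Sum = 17.173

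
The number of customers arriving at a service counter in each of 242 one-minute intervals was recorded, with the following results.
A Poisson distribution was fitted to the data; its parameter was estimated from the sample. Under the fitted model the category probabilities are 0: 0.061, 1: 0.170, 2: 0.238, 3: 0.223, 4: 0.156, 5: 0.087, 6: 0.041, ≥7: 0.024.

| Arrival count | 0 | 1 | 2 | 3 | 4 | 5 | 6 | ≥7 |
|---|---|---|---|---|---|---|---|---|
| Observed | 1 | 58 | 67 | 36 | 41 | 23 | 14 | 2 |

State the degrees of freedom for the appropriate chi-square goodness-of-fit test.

There are k = 8 categories and 1 parameter estimated from the data, so df = 8 − 1 − 1 = 6.

6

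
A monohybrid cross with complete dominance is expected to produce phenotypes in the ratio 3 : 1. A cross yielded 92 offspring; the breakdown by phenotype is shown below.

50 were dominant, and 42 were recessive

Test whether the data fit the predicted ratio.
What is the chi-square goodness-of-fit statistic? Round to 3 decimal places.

Ratio total = 4. Expected counts: 92×3/4 = 69, 92×1/4 = 23.
χ² = (50−69)²/69 + (42−23)²/23
   = 5.2319 + 15.6957
Sum = 20.928

20.928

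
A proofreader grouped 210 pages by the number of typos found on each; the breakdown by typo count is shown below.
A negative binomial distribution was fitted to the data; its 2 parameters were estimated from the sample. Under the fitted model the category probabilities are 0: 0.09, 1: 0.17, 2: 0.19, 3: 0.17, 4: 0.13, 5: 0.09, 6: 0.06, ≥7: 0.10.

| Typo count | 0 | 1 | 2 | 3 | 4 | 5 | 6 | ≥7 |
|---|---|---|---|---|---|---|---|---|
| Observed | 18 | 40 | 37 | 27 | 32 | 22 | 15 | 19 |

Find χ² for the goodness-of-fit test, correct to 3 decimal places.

Expected counts E_i = n·p_i: 210×0.09 = 18.9, 210×0.17 = 35.7, 210×0.19 = 39.9, 210×0.17 = 35.7, 210×0.13 = 27.3, 210×0.09 = 18.9, 210×0.06 = 12.6, 210×0.10 = 21.
χ² = (18−18.9)²/18.9 + (40−35.7)²/35.7 + (37−39.9)²/39.9 + (27−35.7)²/35.7 + (32−27.3)²/27.3 + (22−18.9)²/18.9 + (15−12.6)²/12.6 + (19−21)²/21
   = 0.0429 + 0.5179 + 0.2108 + 2.1202 + 0.8092 + 0.5085 + 0.4571 + 0.1905
Sum = 4.857

4.857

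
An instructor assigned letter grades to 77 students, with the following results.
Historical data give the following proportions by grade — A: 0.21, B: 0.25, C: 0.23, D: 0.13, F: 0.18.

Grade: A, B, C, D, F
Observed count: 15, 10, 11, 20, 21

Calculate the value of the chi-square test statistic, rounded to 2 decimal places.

Expected counts E_i = n·p_i: 77×0.21 = 16.17, 77×0.25 = 19.25, 77×0.23 = 17.71, 77×0.13 = 10.01, 77×0.18 = 13.86.
χ² = (15−16.17)²/16.17 + (10−19.25)²/19.25 + (11−17.71)²/17.71 + (20−10.01)²/10.01 + (21−13.86)²/13.86
   = 0.085 + 4.445 + 2.542 + 9.970 + 3.678
Sum = 20.72

20.72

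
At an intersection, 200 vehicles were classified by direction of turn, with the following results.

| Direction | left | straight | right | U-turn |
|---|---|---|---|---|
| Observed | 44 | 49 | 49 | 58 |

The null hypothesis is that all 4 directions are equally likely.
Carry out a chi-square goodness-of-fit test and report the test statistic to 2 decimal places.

2.04

Expected count for each of the 4 categories: 200/4 = 50.
left: (44 − 50)²/50 = 36/50 = 0.720
straight: (49 − 50)²/50 = 1/50 = 0.020
right: (49 − 50)²/50 = 1/50 = 0.020
U-turn: (58 − 50)²/50 = 64/50 = 1.280
Sum = 2.04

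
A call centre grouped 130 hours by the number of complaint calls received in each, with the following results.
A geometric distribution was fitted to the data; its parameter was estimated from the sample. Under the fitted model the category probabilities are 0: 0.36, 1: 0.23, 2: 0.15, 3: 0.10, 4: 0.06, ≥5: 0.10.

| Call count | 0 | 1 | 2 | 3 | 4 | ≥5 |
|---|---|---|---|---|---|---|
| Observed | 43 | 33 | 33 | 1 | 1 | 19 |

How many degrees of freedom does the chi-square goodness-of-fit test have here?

4

There are k = 6 categories and 1 parameter estimated from the data, so df = 6 − 1 − 1 = 4.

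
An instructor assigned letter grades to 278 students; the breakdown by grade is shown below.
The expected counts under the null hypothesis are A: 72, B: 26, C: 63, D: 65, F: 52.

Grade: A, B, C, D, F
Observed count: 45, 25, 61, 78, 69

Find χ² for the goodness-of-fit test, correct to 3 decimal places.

A: (45 − 72)²/72 = 729/72 = 10.1250
B: (25 − 26)²/26 = 1/26 = 0.0385
C: (61 − 63)²/63 = 4/63 = 0.0635
D: (78 − 65)²/65 = 169/65 = 2.6000
F: (69 − 52)²/52 = 289/52 = 5.5577
Sum = 18.385

18.385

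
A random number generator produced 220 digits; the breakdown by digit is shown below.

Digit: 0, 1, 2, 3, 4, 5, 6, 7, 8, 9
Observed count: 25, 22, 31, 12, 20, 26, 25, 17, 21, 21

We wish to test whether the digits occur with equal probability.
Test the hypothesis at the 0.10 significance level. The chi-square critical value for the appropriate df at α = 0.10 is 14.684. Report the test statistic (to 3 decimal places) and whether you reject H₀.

11.182; do not reject

Expected count for each of the 10 categories: 220/10 = 22.
cat         O        E   (O−E)²/E
0          25       22     0.4091
1          22       22     0.0000
2          31       22     3.6818
3          12       22     4.5455
4          20       22     0.1818
5          26       22     0.7273
6          25       22     0.4091
7          17       22     1.1364
8          21       22     0.0455
9          21       22     0.0455
Sum = 11.182
df = 9. Since 11.182 < 14.684, we do not reject H₀.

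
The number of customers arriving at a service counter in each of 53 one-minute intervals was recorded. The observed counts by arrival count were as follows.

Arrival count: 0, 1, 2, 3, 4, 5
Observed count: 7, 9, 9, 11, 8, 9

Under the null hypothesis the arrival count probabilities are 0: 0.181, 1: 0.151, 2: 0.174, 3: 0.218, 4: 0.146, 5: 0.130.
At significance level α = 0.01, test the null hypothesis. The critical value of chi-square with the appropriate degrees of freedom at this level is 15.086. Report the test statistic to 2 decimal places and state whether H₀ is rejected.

1.51; do not reject

Expected counts E_i = n·p_i: 53×0.181 = 9.593, 53×0.151 = 8.003, 53×0.174 = 9.222, 53×0.218 = 11.554, 53×0.146 = 7.738, 53×0.130 = 6.89.
χ² = (7−9.593)²/9.593 + (9−8.003)²/8.003 + (9−9.222)²/9.222 + (11−11.554)²/11.554 + (8−7.738)²/7.738 + (9−6.89)²/6.89
   = 0.701 + 0.124 + 0.005 + 0.027 + 0.009 + 0.646
Sum = 1.51
df = 5. Since 1.51 < 15.086, we do not reject H₀.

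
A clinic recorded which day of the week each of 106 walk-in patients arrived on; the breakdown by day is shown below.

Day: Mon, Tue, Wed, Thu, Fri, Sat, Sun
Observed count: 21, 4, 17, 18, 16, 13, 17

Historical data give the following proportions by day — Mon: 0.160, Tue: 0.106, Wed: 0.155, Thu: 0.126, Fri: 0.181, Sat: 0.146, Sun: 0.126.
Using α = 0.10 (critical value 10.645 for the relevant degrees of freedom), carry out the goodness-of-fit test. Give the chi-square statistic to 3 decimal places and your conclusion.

9.176; do not reject

Expected counts E_i = n·p_i: 106×0.160 = 16.96, 106×0.106 = 11.236, 106×0.155 = 16.43, 106×0.126 = 13.356, 106×0.181 = 19.186, 106×0.146 = 15.476, 106×0.126 = 13.356.
cat         O        E   (O−E)²/E
Mon        21    16.96     0.9624
Tue         4   11.236     4.6600
Wed        17    16.43     0.0198
Thu        18   13.356     1.6148
Fri        16   19.186     0.5291
Sat        13   15.476     0.3961
Sun        17   13.356     0.9942
Sum = 9.176
df = 6. Since 9.176 < 10.645, we do not reject H₀.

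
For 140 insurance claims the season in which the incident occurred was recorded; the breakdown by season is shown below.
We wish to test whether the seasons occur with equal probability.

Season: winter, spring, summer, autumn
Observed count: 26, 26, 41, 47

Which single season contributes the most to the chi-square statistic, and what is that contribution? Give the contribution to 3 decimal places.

autumn, 4.114

Under H₀ each category has probability 1/4, so each expected count is 140/4 = 35.
χ² = (26−35)²/35 + (26−35)²/35 + (41−35)²/35 + (47−35)²/35
   = 2.3143 + 2.3143 + 1.0286 + 4.1143
The largest term is for autumn: 4.114.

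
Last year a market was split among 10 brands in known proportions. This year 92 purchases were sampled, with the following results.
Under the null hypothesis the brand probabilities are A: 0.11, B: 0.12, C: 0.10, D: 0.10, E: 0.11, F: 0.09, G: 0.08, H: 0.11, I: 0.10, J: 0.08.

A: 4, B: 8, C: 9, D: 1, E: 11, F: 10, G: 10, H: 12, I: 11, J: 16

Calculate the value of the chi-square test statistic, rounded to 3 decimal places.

24.076

Expected counts E_i = n·p_i: 92×0.11 = 10.12, 92×0.12 = 11.04, 92×0.10 = 9.2, 92×0.10 = 9.2, 92×0.11 = 10.12, 92×0.09 = 8.28, 92×0.08 = 7.36, 92×0.11 = 10.12, 92×0.10 = 9.2, 92×0.08 = 7.36.
cat         O        E   (O−E)²/E
A           4    10.12     3.7010
B           8    11.04     0.8371
C           9      9.2     0.0043
D           1      9.2     7.3087
E          11    10.12     0.0765
F          10     8.28     0.3573
G          10     7.36     0.9470
H          12    10.12     0.3492
I          11      9.2     0.3522
J          16     7.36    10.1426
Sum = 24.076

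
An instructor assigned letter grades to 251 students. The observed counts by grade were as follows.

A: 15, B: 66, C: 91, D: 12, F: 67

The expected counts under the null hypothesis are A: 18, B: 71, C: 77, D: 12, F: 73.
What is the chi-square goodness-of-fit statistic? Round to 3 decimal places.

3.891

A: (15 − 18)²/18 = 9/18 = 0.5000
B: (66 − 71)²/71 = 25/71 = 0.3521
C: (91 − 77)²/77 = 196/77 = 2.5455
D: (12 − 12)²/12 = 0/12 = 0.0000
F: (67 − 73)²/73 = 36/73 = 0.4932
Sum = 3.891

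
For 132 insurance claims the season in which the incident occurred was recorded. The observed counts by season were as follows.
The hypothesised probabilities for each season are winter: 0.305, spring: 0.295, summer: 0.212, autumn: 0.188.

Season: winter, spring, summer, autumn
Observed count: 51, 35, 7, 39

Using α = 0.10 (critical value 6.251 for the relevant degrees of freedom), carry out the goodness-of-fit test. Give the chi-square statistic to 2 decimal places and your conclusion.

27.11; reject

Expected counts E_i = n·p_i: 132×0.305 = 40.26, 132×0.295 = 38.94, 132×0.212 = 27.984, 132×0.188 = 24.816.
winter: (51 − 40.26)²/40.26 = 115.3476/40.26 = 2.865
spring: (35 − 38.94)²/38.94 = 15.5236/38.94 = 0.399
summer: (7 − 27.984)²/27.984 = 440.328256/27.984 = 15.735
autumn: (39 − 24.816)²/24.816 = 201.185856/24.816 = 8.107
Sum = 27.11
df = 3. Since 27.11 > 6.251, we reject H₀.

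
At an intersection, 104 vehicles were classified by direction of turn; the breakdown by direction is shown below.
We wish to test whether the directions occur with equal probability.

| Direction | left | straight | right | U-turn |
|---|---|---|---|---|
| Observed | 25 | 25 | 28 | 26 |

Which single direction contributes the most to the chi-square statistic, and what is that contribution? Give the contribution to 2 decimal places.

right, 0.15

Expected count for each of the 4 categories: 104/4 = 26.
left: (25 − 26)²/26 = 1/26 = 0.038
straight: (25 − 26)²/26 = 1/26 = 0.038
right: (28 − 26)²/26 = 4/26 = 0.154
U-turn: (26 − 26)²/26 = 0/26 = 0.000
The largest term is for right: 0.15.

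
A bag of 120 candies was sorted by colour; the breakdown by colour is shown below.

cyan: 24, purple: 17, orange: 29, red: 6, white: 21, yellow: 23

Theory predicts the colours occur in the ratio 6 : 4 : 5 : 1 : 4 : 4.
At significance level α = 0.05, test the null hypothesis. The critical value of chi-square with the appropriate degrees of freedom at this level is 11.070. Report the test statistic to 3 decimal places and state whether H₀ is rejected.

2.990; do not reject

Ratio total = 24. Expected counts: 120×6/24 = 30, 120×4/24 = 20, 120×5/24 = 25, 120×1/24 = 5, 120×4/24 = 20, 120×4/24 = 20.
χ² = (24−30)²/30 + (17−20)²/20 + (29−25)²/25 + (6−5)²/5 + (21−20)²/20 + (23−20)²/20
   = 1.2000 + 0.4500 + 0.6400 + 0.2000 + 0.0500 + 0.4500
Sum = 2.990
df = 5. Since 2.990 < 11.070, we do not reject H₀.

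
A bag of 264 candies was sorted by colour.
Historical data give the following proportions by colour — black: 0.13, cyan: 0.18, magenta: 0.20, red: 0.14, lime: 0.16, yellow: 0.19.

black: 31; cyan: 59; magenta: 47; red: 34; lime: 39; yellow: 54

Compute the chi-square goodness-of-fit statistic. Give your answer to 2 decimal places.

Expected counts E_i = n·p_i: 264×0.13 = 34.32, 264×0.18 = 47.52, 264×0.20 = 52.8, 264×0.14 = 36.96, 264×0.16 = 42.24, 264×0.19 = 50.16.
black: (31 − 34.32)²/34.32 = 11.0224/34.32 = 0.321
cyan: (59 − 47.52)²/47.52 = 131.7904/47.52 = 2.773
magenta: (47 − 52.8)²/52.8 = 33.64/52.8 = 0.637
red: (34 − 36.96)²/36.96 = 8.7616/36.96 = 0.237
lime: (39 − 42.24)²/42.24 = 10.4976/42.24 = 0.249
yellow: (54 − 50.16)²/50.16 = 14.7456/50.16 = 0.294
Sum = 4.51

4.51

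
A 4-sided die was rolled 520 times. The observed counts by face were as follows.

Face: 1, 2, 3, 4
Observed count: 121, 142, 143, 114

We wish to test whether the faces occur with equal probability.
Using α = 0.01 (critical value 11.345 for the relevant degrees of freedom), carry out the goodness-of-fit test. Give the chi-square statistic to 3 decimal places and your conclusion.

5.000; do not reject

Under H₀ each category has probability 1/4, so each expected count is 520/4 = 130.
χ² = (121−130)²/130 + (142−130)²/130 + (143−130)²/130 + (114−130)²/130
   = 0.6231 + 1.1077 + 1.3000 + 1.9692
Sum = 5.000
df = 3. Since 5.000 < 11.345, we do not reject H₀.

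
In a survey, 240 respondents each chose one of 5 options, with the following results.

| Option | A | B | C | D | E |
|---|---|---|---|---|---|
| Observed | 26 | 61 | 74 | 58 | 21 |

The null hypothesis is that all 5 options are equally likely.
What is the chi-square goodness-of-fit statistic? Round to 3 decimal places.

Expected count for each of the 5 categories: 240/5 = 48.
cat         O        E   (O−E)²/E
A          26       48    10.0833
B          61       48     3.5208
C          74       48    14.0833
D          58       48     2.0833
E          21       48    15.1875
Sum = 44.958

44.958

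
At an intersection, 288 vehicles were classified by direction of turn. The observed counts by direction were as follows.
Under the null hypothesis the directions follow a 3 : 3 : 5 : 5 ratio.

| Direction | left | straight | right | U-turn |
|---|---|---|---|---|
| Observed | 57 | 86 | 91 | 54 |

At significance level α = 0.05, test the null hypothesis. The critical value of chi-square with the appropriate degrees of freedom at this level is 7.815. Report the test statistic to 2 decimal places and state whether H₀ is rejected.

Ratio total = 16. Expected counts: 288×3/16 = 54, 288×3/16 = 54, 288×5/16 = 90, 288×5/16 = 90.
left: (57 − 54)²/54 = 9/54 = 0.167
straight: (86 − 54)²/54 = 1024/54 = 18.963
right: (91 − 90)²/90 = 1/90 = 0.011
U-turn: (54 − 90)²/90 = 1296/90 = 14.400
Sum = 33.54
df = 3. Since 33.54 > 7.815, we reject H₀.

33.54; reject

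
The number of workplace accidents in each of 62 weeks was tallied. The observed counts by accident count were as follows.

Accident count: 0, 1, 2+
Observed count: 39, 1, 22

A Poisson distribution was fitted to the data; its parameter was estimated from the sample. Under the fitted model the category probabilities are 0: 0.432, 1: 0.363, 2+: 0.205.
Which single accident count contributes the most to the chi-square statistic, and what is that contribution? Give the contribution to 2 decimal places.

Expected counts E_i = n·p_i: 62×0.432 = 26.784, 62×0.363 = 22.506, 62×0.205 = 12.71.
cat         O        E   (O−E)²/E
0          39   26.784      5.572
1           1   22.506     20.550
2+         22    12.71      6.790
The largest term is for 1: 20.55.

1, 20.55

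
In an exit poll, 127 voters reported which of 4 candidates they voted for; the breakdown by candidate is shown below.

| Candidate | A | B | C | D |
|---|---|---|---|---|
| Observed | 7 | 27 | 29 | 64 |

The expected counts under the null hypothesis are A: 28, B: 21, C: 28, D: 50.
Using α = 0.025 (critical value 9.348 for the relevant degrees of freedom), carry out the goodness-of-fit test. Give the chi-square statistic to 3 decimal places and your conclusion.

21.420; reject

A: (7 − 28)²/28 = 441/28 = 15.7500
B: (27 − 21)²/21 = 36/21 = 1.7143
C: (29 − 28)²/28 = 1/28 = 0.0357
D: (64 − 50)²/50 = 196/50 = 3.9200
Sum = 21.420
df = 3. Since 21.420 > 9.348, we reject H₀.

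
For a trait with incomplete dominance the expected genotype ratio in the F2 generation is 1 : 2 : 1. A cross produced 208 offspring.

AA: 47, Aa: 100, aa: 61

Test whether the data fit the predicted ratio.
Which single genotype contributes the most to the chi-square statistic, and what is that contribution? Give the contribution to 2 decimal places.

Ratio total = 4. Expected counts: 208×1/4 = 52, 208×2/4 = 104, 208×1/4 = 52.
cat         O        E   (O−E)²/E
AA         47       52      0.481
Aa        100      104      0.154
aa         61       52      1.558
The largest term is for aa: 1.56.

aa, 1.56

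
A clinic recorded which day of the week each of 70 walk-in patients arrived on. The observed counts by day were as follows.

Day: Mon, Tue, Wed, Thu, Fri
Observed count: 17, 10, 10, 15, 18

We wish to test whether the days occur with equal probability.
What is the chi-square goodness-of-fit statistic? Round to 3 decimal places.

4.143

Under H₀ each category has probability 1/5, so each expected count is 70/5 = 14.
cat         O        E   (O−E)²/E
Mon        17       14     0.6429
Tue        10       14     1.1429
Wed        10       14     1.1429
Thu        15       14     0.0714
Fri        18       14     1.1429
Sum = 4.143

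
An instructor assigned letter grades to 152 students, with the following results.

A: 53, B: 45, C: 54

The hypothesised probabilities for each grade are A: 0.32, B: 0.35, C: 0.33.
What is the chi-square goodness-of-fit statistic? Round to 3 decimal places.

Expected counts E_i = n·p_i: 152×0.32 = 48.64, 152×0.35 = 53.2, 152×0.33 = 50.16.
χ² = (53−48.64)²/48.64 + (45−53.2)²/53.2 + (54−50.16)²/50.16
   = 0.3908 + 1.2639 + 0.2940
Sum = 1.949

1.949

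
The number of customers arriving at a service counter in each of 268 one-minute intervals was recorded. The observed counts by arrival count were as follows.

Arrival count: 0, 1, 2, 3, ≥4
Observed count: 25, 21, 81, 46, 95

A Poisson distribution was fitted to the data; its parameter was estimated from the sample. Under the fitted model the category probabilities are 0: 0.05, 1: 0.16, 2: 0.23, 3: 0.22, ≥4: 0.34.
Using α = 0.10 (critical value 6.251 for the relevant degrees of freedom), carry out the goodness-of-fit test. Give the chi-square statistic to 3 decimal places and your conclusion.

Expected counts E_i = n·p_i: 268×0.05 = 13.4, 268×0.16 = 42.88, 268×0.23 = 61.64, 268×0.22 = 58.96, 268×0.34 = 91.12.
χ² = (25−13.4)²/13.4 + (21−42.88)²/42.88 + (81−61.64)²/61.64 + (46−58.96)²/58.96 + (95−91.12)²/91.12
   = 10.0418 + 11.1645 + 6.0806 + 2.8487 + 0.1652
Sum = 30.301
df = 3. Since 30.301 > 6.251, we reject H₀.

30.301; reject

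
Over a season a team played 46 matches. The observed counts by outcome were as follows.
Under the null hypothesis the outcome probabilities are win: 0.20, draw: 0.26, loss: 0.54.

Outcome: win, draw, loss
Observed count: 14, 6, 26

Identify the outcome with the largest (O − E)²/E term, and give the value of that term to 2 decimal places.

draw, 2.97

Expected counts E_i = n·p_i: 46×0.20 = 9.2, 46×0.26 = 11.96, 46×0.54 = 24.84.
win: (14 − 9.2)²/9.2 = 23.04/9.2 = 2.504
draw: (6 − 11.96)²/11.96 = 35.5216/11.96 = 2.970
loss: (26 − 24.84)²/24.84 = 1.3456/24.84 = 0.054
The largest term is for draw: 2.97.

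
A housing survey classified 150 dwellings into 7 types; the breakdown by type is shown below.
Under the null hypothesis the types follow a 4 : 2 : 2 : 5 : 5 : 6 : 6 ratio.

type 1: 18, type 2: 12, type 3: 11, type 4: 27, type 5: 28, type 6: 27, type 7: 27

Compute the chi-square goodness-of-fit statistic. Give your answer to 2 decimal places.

1.82

Ratio total = 30. Expected counts: 150×4/30 = 20, 150×2/30 = 10, 150×2/30 = 10, 150×5/30 = 25, 150×5/30 = 25, 150×6/30 = 30, 150×6/30 = 30.
type 1: (18 − 20)²/20 = 4/20 = 0.200
type 2: (12 − 10)²/10 = 4/10 = 0.400
type 3: (11 − 10)²/10 = 1/10 = 0.100
type 4: (27 − 25)²/25 = 4/25 = 0.160
type 5: (28 − 25)²/25 = 9/25 = 0.360
type 6: (27 − 30)²/30 = 9/30 = 0.300
type 7: (27 − 30)²/30 = 9/30 = 0.300
Sum = 1.82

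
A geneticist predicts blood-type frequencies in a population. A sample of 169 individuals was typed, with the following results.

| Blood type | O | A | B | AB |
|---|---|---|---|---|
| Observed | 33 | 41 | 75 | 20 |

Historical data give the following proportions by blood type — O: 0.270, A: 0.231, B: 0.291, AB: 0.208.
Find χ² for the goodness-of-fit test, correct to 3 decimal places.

23.683

Expected counts E_i = n·p_i: 169×0.270 = 45.63, 169×0.231 = 39.039, 169×0.291 = 49.179, 169×0.208 = 35.152.
cat         O        E   (O−E)²/E
O          33    45.63     3.4959
A          41   39.039     0.0985
B          75   49.179    13.5571
AB         20   35.152     6.5312
Sum = 23.683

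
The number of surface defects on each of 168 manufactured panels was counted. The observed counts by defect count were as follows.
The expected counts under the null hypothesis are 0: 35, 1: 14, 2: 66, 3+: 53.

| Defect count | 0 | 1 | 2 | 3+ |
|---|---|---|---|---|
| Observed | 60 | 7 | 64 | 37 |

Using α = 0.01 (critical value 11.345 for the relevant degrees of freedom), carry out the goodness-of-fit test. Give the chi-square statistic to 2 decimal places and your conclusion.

26.25; reject

0: (60 − 35)²/35 = 625/35 = 17.857
1: (7 − 14)²/14 = 49/14 = 3.500
2: (64 − 66)²/66 = 4/66 = 0.061
3+: (37 − 53)²/53 = 256/53 = 4.830
Sum = 26.25
df = 3. Since 26.25 > 11.345, we reject H₀.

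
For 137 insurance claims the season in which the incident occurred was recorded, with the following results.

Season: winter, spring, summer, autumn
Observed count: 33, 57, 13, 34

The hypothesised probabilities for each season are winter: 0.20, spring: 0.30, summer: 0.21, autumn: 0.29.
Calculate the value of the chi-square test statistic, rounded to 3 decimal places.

16.766

Expected counts E_i = n·p_i: 137×0.20 = 27.4, 137×0.30 = 41.1, 137×0.21 = 28.77, 137×0.29 = 39.73.
χ² = (33−27.4)²/27.4 + (57−41.1)²/41.1 + (13−28.77)²/28.77 + (34−39.73)²/39.73
   = 1.1445 + 6.1511 + 8.6442 + 0.8264
Sum = 16.766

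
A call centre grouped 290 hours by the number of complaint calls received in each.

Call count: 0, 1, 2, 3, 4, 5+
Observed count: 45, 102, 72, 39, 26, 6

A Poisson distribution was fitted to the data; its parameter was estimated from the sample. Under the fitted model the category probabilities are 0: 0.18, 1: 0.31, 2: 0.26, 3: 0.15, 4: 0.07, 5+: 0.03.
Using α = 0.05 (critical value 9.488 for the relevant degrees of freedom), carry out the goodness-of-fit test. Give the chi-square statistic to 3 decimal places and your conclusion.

5.679; do not reject

Expected counts E_i = n·p_i: 290×0.18 = 52.2, 290×0.31 = 89.9, 290×0.26 = 75.4, 290×0.15 = 43.5, 290×0.07 = 20.3, 290×0.03 = 8.7.
cat         O        E   (O−E)²/E
0          45     52.2     0.9931
1         102     89.9     1.6286
2          72     75.4     0.1533
3          39     43.5     0.4655
4          26     20.3     1.6005
5+          6      8.7     0.8379
Sum = 5.679
df = 4. Since 5.679 < 9.488, we do not reject H₀.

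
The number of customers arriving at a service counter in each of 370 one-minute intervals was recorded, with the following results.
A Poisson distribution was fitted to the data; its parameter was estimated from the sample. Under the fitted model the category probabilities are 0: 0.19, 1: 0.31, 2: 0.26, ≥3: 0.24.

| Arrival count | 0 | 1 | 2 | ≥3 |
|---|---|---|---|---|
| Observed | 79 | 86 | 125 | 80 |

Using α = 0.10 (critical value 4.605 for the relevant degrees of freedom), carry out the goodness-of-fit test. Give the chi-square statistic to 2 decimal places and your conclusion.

17.75; reject

Expected counts E_i = n·p_i: 370×0.19 = 70.3, 370×0.31 = 114.7, 370×0.26 = 96.2, 370×0.24 = 88.8.
0: (79 − 70.3)²/70.3 = 75.69/70.3 = 1.077
1: (86 − 114.7)²/114.7 = 823.69/114.7 = 7.181
2: (125 − 96.2)²/96.2 = 829.44/96.2 = 8.622
≥3: (80 − 88.8)²/88.8 = 77.44/88.8 = 0.872
Sum = 17.75
df = 2. Since 17.75 > 4.605, we reject H₀.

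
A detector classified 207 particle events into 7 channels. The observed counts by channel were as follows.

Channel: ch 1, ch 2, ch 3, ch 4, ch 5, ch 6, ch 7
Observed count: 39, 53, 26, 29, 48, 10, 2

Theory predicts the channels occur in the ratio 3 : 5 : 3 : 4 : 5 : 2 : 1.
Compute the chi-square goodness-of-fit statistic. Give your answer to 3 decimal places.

17.354

Ratio total = 23. Expected counts: 207×3/23 = 27, 207×5/23 = 45, 207×3/23 = 27, 207×4/23 = 36, 207×5/23 = 45, 207×2/23 = 18, 207×1/23 = 9.
χ² = (39−27)²/27 + (53−45)²/45 + (26−27)²/27 + (29−36)²/36 + (48−45)²/45 + (10−18)²/18 + (2−9)²/9
   = 5.3333 + 1.4222 + 0.0370 + 1.3611 + 0.2000 + 3.5556 + 5.4444
Sum = 17.354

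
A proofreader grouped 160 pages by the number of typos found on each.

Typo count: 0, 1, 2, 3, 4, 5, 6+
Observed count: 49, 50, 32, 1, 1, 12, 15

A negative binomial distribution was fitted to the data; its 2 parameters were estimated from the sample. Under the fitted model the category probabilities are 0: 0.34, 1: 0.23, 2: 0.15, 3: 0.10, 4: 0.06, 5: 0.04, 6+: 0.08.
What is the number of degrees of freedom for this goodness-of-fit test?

There are k = 7 categories and 2 parameters estimated from the data, so df = 7 − 1 − 2 = 4.

4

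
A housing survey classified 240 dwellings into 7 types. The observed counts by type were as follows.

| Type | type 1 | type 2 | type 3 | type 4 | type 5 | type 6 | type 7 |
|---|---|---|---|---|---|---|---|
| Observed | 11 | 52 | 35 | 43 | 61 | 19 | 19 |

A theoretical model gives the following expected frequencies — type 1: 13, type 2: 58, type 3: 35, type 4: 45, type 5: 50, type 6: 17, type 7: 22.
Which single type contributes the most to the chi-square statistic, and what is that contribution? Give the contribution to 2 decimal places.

cat         O        E   (O−E)²/E
type 1     11       13      0.308
type 2     52       58      0.621
type 3     35       35      0.000
type 4     43       45      0.089
type 5     61       50      2.420
type 6     19       17      0.235
type 7     19       22      0.409
The largest term is for type 5: 2.42.

type 5, 2.42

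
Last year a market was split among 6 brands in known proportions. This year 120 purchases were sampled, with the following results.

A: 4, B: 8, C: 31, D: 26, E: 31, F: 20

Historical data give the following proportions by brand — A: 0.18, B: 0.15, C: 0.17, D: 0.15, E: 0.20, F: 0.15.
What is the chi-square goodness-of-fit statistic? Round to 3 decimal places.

Expected counts E_i = n·p_i: 120×0.18 = 21.6, 120×0.15 = 18, 120×0.17 = 20.4, 120×0.15 = 18, 120×0.20 = 24, 120×0.15 = 18.
cat         O        E   (O−E)²/E
A           4     21.6    14.3407
B           8       18     5.5556
C          31     20.4     5.5078
D          26       18     3.5556
E          31       24     2.0417
F          20       18     0.2222
Sum = 31.224

31.224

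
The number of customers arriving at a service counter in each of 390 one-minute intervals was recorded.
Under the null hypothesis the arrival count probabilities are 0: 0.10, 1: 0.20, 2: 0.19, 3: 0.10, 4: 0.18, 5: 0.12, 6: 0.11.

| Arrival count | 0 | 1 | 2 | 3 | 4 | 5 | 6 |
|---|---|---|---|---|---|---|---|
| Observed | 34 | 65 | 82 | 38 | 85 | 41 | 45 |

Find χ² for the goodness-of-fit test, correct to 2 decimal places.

7.62

Expected counts E_i = n·p_i: 390×0.10 = 39, 390×0.20 = 78, 390×0.19 = 74.1, 390×0.10 = 39, 390×0.18 = 70.2, 390×0.12 = 46.8, 390×0.11 = 42.9.
0: (34 − 39)²/39 = 25/39 = 0.641
1: (65 − 78)²/78 = 169/78 = 2.167
2: (82 − 74.1)²/74.1 = 62.41/74.1 = 0.842
3: (38 − 39)²/39 = 1/39 = 0.026
4: (85 − 70.2)²/70.2 = 219.04/70.2 = 3.120
5: (41 − 46.8)²/46.8 = 33.64/46.8 = 0.719
6: (45 − 42.9)²/42.9 = 4.41/42.9 = 0.103
Sum = 7.62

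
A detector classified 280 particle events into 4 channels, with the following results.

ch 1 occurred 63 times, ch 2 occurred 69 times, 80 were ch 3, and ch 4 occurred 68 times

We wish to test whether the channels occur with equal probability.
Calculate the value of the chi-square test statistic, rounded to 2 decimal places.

Under H₀ each category has probability 1/4, so each expected count is 280/4 = 70.
cat         O        E   (O−E)²/E
ch 1       63       70      0.700
ch 2       69       70      0.014
ch 3       80       70      1.429
ch 4       68       70      0.057
Sum = 2.20

2.20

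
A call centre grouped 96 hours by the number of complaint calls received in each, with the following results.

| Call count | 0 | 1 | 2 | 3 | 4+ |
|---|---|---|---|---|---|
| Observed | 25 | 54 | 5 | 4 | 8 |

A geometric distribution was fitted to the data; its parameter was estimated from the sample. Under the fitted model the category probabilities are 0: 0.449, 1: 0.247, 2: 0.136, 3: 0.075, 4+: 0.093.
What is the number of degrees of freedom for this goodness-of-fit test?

There are k = 5 categories and 1 parameter estimated from the data, so df = 5 − 1 − 1 = 3.

3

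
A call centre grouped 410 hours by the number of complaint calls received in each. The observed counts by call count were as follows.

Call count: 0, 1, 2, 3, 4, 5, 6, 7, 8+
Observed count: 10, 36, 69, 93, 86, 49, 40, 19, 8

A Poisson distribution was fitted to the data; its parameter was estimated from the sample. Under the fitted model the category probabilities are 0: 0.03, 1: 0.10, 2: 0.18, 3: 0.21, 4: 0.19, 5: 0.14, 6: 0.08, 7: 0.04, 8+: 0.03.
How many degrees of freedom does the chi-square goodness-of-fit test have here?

7

There are k = 9 categories and 1 parameter estimated from the data, so df = 9 − 1 − 1 = 7.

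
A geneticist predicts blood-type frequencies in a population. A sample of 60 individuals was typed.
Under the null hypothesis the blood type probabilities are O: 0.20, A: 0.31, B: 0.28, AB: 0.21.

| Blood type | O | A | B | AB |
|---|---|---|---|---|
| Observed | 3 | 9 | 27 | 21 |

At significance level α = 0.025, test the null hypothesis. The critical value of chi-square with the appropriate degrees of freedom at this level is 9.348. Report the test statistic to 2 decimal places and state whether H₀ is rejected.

Expected counts E_i = n·p_i: 60×0.20 = 12, 60×0.31 = 18.6, 60×0.28 = 16.8, 60×0.21 = 12.6.
χ² = (3−12)²/12 + (9−18.6)²/18.6 + (27−16.8)²/16.8 + (21−12.6)²/12.6
   = 6.750 + 4.955 + 6.193 + 5.600
Sum = 23.50
df = 3. Since 23.50 > 9.348, we reject H₀.

23.50; reject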